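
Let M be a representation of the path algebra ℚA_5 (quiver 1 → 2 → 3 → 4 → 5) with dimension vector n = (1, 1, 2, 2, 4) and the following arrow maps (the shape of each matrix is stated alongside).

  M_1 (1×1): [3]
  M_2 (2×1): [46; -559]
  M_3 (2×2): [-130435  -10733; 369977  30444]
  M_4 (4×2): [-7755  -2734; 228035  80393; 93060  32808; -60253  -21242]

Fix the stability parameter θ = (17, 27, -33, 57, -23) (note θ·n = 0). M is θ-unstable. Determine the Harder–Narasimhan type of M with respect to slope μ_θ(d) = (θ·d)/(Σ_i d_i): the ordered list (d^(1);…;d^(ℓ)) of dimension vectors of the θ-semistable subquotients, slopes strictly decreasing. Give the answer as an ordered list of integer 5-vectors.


Via rank(M_{q-1}∘⋯∘M_p): M ≅ I[1,5], I[3,5], I[5,5]^2.
μ_θ-semistable layers: μ^(1)=17; μ^(2)=11/3; μ^(3)=-23; μ^(4)=-33

((0, 0, 0, 2, 2); (1, 1, 1, 0, 0); (0, 0, 0, 0, 2); (0, 0, 1, 0, 0))


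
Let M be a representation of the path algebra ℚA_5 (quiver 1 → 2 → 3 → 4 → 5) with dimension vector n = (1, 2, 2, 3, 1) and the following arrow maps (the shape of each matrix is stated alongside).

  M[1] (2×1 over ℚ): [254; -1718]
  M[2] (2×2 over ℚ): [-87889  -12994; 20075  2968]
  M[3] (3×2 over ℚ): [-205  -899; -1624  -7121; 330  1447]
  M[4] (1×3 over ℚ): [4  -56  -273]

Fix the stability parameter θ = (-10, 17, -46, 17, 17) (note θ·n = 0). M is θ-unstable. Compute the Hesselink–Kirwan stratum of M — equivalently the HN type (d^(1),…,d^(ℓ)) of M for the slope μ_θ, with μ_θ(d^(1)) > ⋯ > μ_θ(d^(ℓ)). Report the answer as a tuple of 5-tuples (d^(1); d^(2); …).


Via rank(M_{q-1}∘⋯∘M_p): M ≅ I[1,5], I[2,4], I[4,4].
μ_θ-semistable layers: μ^(1)=17; μ^(2)=-13; μ^(3)=-29/2

((0, 0, 0, 3, 1); (1, 1, 1, 0, 0); (0, 1, 1, 0, 0))


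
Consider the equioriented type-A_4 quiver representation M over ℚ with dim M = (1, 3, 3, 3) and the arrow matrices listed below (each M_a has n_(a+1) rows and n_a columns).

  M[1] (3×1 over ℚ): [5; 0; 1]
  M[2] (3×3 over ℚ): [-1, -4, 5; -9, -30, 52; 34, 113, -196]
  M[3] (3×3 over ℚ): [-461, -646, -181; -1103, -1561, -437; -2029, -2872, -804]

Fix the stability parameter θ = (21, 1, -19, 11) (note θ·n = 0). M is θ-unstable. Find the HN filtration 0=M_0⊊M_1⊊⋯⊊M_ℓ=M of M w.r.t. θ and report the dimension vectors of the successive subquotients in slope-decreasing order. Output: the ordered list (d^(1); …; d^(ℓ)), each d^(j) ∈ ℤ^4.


Via rank(M_{q-1}∘⋯∘M_p): M ≅ I[1,4], I[2,4]^2.
μ_θ-semistable layers: μ^(1)=11; μ^(2)=1; μ^(3)=-9

((0, 0, 0, 3); (1, 1, 1, 0); (0, 2, 2, 0))


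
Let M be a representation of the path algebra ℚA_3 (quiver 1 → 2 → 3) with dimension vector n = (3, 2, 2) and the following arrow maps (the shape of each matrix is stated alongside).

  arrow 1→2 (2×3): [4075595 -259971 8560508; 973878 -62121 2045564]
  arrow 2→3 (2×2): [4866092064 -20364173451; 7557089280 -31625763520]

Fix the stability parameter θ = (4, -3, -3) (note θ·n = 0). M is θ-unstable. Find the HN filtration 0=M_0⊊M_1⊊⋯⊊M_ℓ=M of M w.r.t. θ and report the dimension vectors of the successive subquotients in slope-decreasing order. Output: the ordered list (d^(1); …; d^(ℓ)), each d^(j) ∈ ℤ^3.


Barcode: M ≅ I[1,1], I[1,2], I[1,3], I[3,3]. HN layers by μ_θ (4 steps, strictly decreasing):
  μ^(1)=4; μ^(2)=1/2; μ^(3)=-2/3; μ^(4)=-3

((1, 0, 0); (1, 1, 0); (1, 1, 1); (0, 0, 1))


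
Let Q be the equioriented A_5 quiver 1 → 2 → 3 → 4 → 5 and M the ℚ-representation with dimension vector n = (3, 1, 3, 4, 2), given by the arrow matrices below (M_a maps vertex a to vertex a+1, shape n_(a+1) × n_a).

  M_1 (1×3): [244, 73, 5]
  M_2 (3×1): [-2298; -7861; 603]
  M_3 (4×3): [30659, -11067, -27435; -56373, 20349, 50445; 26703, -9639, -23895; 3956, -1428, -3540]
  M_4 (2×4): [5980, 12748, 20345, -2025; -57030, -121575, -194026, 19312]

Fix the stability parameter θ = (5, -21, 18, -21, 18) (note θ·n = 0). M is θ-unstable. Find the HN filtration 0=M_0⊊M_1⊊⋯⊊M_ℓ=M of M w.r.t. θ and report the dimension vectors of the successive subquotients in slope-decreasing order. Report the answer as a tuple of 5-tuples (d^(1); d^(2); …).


Interval decomposition of M: I[1,1]^2, I[1,3], I[3,3], I[3,5], I[4,4]^2, I[4,5].
HN type (ℓ=5): μ^(1)=18; μ^(2)=5; μ^(3)=-3/2; μ^(4)=-8; μ^(5)=-21

((0, 0, 2, 0, 2); (2, 0, 0, 0, 0); (0, 0, 1, 1, 0); (1, 1, 0, 0, 0); (0, 0, 0, 3, 0))


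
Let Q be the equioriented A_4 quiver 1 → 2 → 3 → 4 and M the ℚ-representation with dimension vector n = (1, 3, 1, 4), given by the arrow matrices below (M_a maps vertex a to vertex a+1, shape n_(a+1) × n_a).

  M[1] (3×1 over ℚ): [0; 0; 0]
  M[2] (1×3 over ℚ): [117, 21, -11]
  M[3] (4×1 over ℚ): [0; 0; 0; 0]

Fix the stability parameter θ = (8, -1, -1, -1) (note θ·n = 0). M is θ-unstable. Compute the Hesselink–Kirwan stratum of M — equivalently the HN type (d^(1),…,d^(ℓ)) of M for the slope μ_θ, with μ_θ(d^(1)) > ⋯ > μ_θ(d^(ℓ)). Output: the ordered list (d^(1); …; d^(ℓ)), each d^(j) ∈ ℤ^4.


Barcode: M ≅ I[1,1], I[2,2]^2, I[2,3], I[4,4]^4. HN layers by μ_θ (2 steps, strictly decreasing):
  μ^(1)=8; μ^(2)=-1

((1, 0, 0, 0); (0, 3, 1, 4))


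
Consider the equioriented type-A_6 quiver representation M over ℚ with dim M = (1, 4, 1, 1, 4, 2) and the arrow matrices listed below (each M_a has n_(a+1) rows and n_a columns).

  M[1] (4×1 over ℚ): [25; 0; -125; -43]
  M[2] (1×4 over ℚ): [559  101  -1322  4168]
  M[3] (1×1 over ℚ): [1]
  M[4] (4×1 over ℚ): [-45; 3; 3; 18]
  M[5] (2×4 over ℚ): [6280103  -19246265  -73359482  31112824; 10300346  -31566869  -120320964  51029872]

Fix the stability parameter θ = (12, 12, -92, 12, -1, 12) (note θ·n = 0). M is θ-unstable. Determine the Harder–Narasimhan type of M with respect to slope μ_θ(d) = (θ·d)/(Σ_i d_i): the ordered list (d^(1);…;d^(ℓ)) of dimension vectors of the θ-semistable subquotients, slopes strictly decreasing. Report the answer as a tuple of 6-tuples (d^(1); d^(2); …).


Interval decomposition of M: I[1,6], I[2,2]^3, I[5,5]^2, I[5,6].
HN type (ℓ=4): μ^(1)=12; μ^(2)=11/2; μ^(3)=-1; μ^(4)=-68/3

((0, 3, 0, 0, 0, 2); (0, 0, 0, 1, 1, 0); (0, 0, 0, 0, 3, 0); (1, 1, 1, 0, 0, 0))


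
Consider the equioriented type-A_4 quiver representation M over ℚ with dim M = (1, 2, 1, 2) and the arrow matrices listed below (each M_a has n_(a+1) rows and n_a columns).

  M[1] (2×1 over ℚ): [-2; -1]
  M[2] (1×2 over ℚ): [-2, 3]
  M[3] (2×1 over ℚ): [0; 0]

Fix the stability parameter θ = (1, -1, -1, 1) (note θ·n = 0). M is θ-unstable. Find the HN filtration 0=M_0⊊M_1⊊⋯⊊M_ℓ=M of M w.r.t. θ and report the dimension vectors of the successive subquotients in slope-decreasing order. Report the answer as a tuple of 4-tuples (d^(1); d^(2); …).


Barcode: M ≅ I[1,3], I[2,2], I[4,4]^2. HN layers by μ_θ (3 steps, strictly decreasing):
  μ^(1)=1; μ^(2)=-1/3; μ^(3)=-1

((0, 0, 0, 2); (1, 1, 1, 0); (0, 1, 0, 0))


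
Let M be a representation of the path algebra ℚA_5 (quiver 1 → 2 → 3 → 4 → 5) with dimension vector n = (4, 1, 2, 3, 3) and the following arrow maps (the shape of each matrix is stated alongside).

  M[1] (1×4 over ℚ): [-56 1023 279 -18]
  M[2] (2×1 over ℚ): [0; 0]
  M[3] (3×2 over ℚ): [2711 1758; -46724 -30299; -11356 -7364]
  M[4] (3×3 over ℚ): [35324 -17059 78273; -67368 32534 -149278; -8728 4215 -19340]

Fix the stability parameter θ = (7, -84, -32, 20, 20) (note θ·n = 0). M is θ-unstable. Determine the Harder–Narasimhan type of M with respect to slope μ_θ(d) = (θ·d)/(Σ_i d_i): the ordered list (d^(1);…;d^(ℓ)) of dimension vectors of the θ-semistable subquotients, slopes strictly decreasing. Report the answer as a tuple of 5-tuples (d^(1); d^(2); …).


Barcode: M ≅ I[1,1]^3, I[1,2], I[3,4], I[3,5], I[4,5], I[5,5]. HN layers by μ_θ (4 steps, strictly decreasing):
  μ^(1)=20; μ^(2)=7; μ^(3)=-32; μ^(4)=-77/2

((0, 0, 0, 3, 3); (3, 0, 0, 0, 0); (0, 0, 2, 0, 0); (1, 1, 0, 0, 0))


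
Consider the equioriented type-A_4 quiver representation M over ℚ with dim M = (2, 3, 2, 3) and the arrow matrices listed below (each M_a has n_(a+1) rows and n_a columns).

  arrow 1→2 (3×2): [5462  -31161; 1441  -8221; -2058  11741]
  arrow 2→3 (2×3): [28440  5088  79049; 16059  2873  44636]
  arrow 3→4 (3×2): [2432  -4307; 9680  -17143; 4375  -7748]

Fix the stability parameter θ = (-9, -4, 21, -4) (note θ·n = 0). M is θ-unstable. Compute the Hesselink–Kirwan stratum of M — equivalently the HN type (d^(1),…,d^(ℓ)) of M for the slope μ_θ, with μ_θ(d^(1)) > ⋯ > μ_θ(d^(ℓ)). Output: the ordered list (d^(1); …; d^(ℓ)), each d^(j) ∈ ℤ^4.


Via rank(M_{q-1}∘⋯∘M_p): M ≅ I[1,4]^2, I[2,2], I[4,4].
μ_θ-semistable layers: μ^(1)=17/2; μ^(2)=-4; μ^(3)=-9

((0, 0, 2, 2); (0, 3, 0, 1); (2, 0, 0, 0))


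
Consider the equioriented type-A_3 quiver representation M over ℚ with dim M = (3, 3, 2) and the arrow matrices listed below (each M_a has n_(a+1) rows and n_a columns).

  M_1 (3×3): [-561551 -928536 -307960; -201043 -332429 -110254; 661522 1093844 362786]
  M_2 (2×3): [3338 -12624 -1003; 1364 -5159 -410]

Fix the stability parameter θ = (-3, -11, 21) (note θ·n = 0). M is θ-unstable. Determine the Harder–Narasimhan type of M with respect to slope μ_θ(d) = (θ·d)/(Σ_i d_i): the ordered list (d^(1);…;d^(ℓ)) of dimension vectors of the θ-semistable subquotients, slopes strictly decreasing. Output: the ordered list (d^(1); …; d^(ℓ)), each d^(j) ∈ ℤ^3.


Interval decomposition of M: I[1,2], I[1,3]^2.
HN type (ℓ=2): μ^(1)=21; μ^(2)=-7

((0, 0, 2); (3, 3, 0))


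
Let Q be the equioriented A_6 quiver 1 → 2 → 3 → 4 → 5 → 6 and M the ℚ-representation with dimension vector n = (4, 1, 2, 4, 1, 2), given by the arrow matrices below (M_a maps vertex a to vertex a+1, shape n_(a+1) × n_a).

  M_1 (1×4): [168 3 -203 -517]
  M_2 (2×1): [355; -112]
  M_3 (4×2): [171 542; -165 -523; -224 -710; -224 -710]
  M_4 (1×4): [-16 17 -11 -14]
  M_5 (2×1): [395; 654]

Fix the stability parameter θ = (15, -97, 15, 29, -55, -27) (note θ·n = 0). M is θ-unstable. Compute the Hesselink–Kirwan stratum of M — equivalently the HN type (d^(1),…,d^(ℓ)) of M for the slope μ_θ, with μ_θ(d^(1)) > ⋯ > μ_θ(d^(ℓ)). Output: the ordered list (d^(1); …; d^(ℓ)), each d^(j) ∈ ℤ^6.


Barcode: M ≅ I[1,1]^3, I[1,6], I[3,4], I[4,4]^2, I[6,6]. HN layers by μ_θ (5 steps, strictly decreasing):
  μ^(1)=29; μ^(2)=15; μ^(3)=-19/2; μ^(4)=-27; μ^(5)=-41

((0, 0, 0, 3, 0, 0); (3, 0, 1, 0, 0, 0); (0, 0, 1, 1, 1, 1); (0, 0, 0, 0, 0, 1); (1, 1, 0, 0, 0, 0))


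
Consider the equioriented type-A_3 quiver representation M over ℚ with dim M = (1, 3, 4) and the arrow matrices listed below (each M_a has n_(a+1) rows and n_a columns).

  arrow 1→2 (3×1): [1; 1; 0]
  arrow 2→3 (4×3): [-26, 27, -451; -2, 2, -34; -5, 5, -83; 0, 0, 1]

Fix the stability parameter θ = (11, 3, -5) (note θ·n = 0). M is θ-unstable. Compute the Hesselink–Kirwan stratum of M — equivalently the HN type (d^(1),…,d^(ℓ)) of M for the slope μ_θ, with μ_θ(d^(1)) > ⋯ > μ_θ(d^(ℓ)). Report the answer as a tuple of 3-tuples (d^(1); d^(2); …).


Barcode: M ≅ I[1,3], I[2,3]^2, I[3,3]. HN layers by μ_θ (3 steps, strictly decreasing):
  μ^(1)=3; μ^(2)=-1; μ^(3)=-5

((1, 1, 1); (0, 2, 2); (0, 0, 1))


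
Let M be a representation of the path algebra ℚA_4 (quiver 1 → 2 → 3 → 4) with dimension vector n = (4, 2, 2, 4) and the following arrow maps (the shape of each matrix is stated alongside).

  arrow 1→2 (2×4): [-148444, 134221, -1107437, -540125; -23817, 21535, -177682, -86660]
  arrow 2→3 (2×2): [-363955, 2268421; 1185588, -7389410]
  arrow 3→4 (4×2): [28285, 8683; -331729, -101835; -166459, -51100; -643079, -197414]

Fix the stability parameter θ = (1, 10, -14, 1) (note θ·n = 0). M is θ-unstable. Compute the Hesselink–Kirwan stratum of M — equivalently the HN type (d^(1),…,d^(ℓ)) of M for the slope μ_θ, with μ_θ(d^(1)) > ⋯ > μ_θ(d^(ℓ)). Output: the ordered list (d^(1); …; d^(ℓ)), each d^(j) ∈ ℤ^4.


Interval decomposition of M: I[1,1]^2, I[1,4]^2, I[4,4]^2.
HN type (ℓ=2): μ^(1)=1; μ^(2)=-1

((2, 0, 0, 4); (2, 2, 2, 0))


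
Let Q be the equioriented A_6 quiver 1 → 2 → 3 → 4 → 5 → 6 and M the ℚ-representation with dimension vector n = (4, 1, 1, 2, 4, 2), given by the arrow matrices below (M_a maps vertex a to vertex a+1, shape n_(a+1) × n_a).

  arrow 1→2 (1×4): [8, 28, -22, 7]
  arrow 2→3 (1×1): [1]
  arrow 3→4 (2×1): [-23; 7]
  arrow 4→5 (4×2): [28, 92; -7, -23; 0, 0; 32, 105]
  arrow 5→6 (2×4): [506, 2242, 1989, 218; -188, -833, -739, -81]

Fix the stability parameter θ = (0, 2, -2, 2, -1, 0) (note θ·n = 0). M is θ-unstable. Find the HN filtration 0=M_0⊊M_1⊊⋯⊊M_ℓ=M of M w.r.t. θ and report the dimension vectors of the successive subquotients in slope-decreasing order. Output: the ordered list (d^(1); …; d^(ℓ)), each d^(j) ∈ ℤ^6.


Barcode: M ≅ I[1,1]^3, I[1,6], I[4,5], I[5,5], I[5,6]. HN layers by μ_θ (4 steps, strictly decreasing):
  μ^(1)=1/2; μ^(2)=1/3; μ^(3)=0; μ^(4)=-1

((0, 0, 0, 1, 1, 0); (0, 0, 0, 1, 1, 1); (4, 1, 1, 0, 0, 1); (0, 0, 0, 0, 2, 0))


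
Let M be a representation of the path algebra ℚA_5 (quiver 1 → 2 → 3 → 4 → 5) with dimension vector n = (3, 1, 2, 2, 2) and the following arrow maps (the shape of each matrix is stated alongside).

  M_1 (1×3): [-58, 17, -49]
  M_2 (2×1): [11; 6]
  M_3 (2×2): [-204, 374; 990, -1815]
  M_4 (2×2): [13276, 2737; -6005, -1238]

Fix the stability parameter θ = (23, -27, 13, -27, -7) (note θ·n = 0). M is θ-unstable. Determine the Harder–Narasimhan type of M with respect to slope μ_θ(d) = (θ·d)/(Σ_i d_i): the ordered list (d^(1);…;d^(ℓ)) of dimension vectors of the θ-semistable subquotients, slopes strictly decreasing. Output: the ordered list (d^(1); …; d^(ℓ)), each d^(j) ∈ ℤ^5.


Barcode: M ≅ I[1,1]^2, I[1,3], I[3,5], I[4,5]. HN layers by μ_θ (5 steps, strictly decreasing):
  μ^(1)=23; μ^(2)=13; μ^(3)=-2; μ^(4)=-7; μ^(5)=-27

((2, 0, 0, 0, 0); (0, 0, 1, 0, 0); (1, 1, 0, 0, 0); (0, 0, 1, 1, 2); (0, 0, 0, 1, 0))


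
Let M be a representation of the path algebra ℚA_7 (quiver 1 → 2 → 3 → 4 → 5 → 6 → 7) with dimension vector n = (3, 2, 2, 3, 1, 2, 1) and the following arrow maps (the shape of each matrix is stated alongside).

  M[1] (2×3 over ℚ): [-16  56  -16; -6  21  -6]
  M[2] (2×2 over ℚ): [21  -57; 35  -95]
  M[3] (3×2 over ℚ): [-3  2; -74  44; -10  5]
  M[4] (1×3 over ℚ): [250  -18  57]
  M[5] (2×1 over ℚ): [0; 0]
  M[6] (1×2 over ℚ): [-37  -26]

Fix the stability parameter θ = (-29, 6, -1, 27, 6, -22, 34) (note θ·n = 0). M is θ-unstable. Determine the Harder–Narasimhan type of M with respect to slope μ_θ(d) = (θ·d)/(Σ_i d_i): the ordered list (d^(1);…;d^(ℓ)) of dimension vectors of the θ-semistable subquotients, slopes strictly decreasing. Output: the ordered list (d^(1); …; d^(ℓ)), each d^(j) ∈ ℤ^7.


Via rank(M_{q-1}∘⋯∘M_p): M ≅ I[1,1]^2, I[1,5], I[2,2], I[3,4], I[4,4], I[6,6], I[6,7].
μ_θ-semistable layers: μ^(1)=34; μ^(2)=27; μ^(3)=33/2; μ^(4)=6; μ^(5)=5/2; μ^(6)=-1; μ^(7)=-22; μ^(8)=-29

((0, 0, 0, 0, 0, 0, 1); (0, 0, 0, 2, 0, 0, 0); (0, 0, 0, 1, 1, 0, 0); (0, 1, 0, 0, 0, 0, 0); (0, 1, 1, 0, 0, 0, 0); (0, 0, 1, 0, 0, 0, 0); (0, 0, 0, 0, 0, 2, 0); (3, 0, 0, 0, 0, 0, 0))


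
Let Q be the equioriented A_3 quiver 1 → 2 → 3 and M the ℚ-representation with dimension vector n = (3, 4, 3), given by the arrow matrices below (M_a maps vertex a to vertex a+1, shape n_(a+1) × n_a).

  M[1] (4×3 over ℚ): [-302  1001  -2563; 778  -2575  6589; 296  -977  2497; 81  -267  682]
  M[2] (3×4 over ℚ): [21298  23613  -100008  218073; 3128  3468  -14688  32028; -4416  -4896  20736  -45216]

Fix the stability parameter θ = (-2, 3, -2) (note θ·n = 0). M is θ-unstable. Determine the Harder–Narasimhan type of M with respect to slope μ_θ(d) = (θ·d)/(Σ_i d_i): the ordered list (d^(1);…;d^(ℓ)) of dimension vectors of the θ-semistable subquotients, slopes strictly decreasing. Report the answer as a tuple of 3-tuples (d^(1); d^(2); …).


Via rank(M_{q-1}∘⋯∘M_p): M ≅ I[1,1], I[1,2], I[1,3], I[2,2]^2, I[3,3]^2.
μ_θ-semistable layers: μ^(1)=3; μ^(2)=1/2; μ^(3)=-2

((0, 3, 0); (0, 1, 1); (3, 0, 2))


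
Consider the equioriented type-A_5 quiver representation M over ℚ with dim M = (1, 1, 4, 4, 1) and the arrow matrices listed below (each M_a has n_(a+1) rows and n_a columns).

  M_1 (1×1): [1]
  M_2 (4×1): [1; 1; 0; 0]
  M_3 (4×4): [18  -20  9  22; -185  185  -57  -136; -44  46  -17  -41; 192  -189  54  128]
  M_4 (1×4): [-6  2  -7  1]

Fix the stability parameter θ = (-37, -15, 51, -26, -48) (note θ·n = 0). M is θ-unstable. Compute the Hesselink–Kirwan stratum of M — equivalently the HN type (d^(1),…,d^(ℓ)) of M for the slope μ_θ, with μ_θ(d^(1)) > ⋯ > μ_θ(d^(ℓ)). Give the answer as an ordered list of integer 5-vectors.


Via rank(M_{q-1}∘⋯∘M_p): M ≅ I[1,5], I[3,4]^3.
μ_θ-semistable layers: μ^(1)=25/2; μ^(2)=-23/3; μ^(3)=-15; μ^(4)=-37

((0, 0, 3, 3, 0); (0, 0, 1, 1, 1); (0, 1, 0, 0, 0); (1, 0, 0, 0, 0))


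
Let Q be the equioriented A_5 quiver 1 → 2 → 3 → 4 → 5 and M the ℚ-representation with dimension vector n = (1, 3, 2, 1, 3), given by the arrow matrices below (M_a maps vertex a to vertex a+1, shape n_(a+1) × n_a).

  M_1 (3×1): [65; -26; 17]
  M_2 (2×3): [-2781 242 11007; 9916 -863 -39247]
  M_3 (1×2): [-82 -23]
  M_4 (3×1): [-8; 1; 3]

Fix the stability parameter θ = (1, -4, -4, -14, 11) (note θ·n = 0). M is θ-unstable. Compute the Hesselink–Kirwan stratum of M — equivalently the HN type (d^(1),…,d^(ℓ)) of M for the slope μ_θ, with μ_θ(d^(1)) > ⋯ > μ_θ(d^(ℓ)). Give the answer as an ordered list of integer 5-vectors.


Barcode: M ≅ I[1,5], I[2,2], I[2,3], I[5,5]^2. HN layers by μ_θ (3 steps, strictly decreasing):
  μ^(1)=11; μ^(2)=-4; μ^(3)=-21/4

((0, 0, 0, 0, 3); (0, 2, 1, 0, 0); (1, 1, 1, 1, 0))


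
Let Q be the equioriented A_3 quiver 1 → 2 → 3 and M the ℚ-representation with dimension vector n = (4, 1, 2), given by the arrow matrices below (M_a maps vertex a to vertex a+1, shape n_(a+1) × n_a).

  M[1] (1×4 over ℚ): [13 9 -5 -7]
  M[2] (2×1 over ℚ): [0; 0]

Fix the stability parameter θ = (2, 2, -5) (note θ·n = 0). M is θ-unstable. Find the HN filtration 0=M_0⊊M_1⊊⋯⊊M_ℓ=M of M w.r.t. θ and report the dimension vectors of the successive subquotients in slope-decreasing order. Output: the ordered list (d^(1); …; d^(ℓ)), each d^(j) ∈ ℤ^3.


Via rank(M_{q-1}∘⋯∘M_p): M ≅ I[1,1]^3, I[1,2], I[3,3]^2.
μ_θ-semistable layers: μ^(1)=2; μ^(2)=-5

((4, 1, 0); (0, 0, 2))


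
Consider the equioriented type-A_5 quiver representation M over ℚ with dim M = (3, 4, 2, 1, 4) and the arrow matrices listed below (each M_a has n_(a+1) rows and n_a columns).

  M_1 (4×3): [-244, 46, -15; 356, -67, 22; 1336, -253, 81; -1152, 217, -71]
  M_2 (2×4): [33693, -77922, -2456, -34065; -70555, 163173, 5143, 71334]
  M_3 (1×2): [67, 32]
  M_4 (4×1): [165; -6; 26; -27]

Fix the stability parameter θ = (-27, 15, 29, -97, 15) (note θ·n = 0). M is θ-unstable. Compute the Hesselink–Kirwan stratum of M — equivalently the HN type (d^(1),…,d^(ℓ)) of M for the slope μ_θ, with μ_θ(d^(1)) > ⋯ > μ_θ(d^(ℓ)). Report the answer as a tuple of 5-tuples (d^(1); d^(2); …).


Via rank(M_{q-1}∘⋯∘M_p): M ≅ I[1,1], I[1,2], I[1,5], I[2,2], I[2,3], I[5,5]^3.
μ_θ-semistable layers: μ^(1)=29; μ^(2)=15; μ^(3)=-53/3; μ^(4)=-27

((0, 0, 1, 0, 0); (0, 3, 0, 0, 4); (0, 1, 1, 1, 0); (3, 0, 0, 0, 0))


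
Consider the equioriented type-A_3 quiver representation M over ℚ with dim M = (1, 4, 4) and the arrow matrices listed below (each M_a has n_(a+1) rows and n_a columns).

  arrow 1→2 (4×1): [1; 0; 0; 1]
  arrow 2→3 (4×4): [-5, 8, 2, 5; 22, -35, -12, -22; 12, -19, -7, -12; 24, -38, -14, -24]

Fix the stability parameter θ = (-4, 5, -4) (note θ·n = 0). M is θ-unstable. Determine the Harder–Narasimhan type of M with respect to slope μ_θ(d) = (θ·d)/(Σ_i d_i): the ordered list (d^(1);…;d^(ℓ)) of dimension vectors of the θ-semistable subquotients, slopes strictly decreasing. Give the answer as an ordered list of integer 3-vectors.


Via rank(M_{q-1}∘⋯∘M_p): M ≅ I[1,2], I[2,3]^3, I[3,3].
μ_θ-semistable layers: μ^(1)=5; μ^(2)=1/2; μ^(3)=-4

((0, 1, 0); (0, 3, 3); (1, 0, 1))


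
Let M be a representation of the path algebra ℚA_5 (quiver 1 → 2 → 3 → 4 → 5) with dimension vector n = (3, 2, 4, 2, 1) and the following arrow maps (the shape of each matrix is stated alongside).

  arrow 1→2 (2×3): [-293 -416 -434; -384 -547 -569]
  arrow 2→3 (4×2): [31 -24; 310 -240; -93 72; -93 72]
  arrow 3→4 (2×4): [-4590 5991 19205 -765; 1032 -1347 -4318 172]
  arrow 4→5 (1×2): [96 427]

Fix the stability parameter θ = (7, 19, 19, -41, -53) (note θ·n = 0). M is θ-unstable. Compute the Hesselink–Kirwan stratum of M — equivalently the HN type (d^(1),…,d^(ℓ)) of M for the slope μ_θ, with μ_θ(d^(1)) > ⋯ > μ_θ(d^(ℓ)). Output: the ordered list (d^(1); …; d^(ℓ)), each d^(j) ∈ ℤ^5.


Barcode: M ≅ I[1,1], I[1,2], I[1,3], I[3,3], I[3,4], I[3,5]. HN layers by μ_θ (4 steps, strictly decreasing):
  μ^(1)=19; μ^(2)=7; μ^(3)=-11; μ^(4)=-25

((0, 2, 2, 0, 0); (3, 0, 0, 0, 0); (0, 0, 1, 1, 0); (0, 0, 1, 1, 1))


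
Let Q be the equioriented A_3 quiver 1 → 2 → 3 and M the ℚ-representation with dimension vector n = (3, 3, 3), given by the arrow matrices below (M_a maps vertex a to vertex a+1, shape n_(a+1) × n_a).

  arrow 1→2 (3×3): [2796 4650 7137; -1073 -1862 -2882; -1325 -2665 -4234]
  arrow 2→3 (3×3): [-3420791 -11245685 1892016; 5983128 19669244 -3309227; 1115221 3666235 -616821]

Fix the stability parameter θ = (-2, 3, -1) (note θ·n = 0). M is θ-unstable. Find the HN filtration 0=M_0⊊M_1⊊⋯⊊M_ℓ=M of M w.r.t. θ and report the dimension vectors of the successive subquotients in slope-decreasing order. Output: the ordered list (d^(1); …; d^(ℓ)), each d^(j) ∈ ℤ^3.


Barcode: M ≅ I[1,2], I[1,3]^2, I[3,3]. HN layers by μ_θ (4 steps, strictly decreasing):
  μ^(1)=3; μ^(2)=1; μ^(3)=-1; μ^(4)=-2

((0, 1, 0); (0, 2, 2); (0, 0, 1); (3, 0, 0))


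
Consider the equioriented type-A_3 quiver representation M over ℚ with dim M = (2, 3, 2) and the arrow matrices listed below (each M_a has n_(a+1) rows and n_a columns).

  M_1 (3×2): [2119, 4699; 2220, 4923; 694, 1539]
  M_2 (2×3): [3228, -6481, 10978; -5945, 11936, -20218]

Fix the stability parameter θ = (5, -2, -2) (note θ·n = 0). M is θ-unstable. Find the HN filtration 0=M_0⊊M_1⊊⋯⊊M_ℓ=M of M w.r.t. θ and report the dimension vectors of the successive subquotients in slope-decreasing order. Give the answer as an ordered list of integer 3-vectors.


Via rank(M_{q-1}∘⋯∘M_p): M ≅ I[1,3]^2, I[2,2].
μ_θ-semistable layers: μ^(1)=1/3; μ^(2)=-2

((2, 2, 2); (0, 1, 0))


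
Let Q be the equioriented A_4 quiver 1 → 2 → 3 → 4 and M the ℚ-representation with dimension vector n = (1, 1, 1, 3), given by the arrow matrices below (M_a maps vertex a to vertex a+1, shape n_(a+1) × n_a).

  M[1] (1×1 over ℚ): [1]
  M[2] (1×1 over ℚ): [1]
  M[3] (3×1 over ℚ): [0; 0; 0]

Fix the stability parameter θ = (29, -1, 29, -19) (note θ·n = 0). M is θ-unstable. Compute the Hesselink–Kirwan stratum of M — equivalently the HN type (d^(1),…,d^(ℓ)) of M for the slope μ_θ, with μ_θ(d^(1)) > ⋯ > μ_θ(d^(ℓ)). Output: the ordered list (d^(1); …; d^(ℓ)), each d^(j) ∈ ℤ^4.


Interval decomposition of M: I[1,3], I[4,4]^3.
HN type (ℓ=3): μ^(1)=29; μ^(2)=14; μ^(3)=-19

((0, 0, 1, 0); (1, 1, 0, 0); (0, 0, 0, 3))


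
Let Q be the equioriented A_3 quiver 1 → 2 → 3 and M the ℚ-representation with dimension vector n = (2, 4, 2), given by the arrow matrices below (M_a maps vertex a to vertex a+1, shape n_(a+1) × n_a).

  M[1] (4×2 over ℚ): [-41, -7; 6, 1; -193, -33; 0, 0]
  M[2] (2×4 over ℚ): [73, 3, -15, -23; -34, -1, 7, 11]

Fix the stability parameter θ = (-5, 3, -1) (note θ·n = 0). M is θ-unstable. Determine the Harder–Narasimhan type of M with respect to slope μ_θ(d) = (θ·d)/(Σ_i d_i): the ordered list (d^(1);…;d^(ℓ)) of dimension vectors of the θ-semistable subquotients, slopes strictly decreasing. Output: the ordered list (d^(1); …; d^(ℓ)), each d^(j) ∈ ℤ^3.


Interval decomposition of M: I[1,3]^2, I[2,2]^2.
HN type (ℓ=3): μ^(1)=3; μ^(2)=1; μ^(3)=-5

((0, 2, 0); (0, 2, 2); (2, 0, 0))


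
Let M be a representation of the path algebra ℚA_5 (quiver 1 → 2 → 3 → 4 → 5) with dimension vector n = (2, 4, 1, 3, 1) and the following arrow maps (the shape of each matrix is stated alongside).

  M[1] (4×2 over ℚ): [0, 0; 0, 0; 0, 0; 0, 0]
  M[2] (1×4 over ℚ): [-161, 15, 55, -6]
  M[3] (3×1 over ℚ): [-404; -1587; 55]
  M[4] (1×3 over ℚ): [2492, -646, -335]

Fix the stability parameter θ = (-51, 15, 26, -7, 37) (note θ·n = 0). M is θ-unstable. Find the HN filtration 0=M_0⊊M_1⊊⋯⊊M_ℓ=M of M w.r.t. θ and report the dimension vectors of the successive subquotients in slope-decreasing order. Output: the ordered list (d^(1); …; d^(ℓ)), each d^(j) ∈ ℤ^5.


Barcode: M ≅ I[1,1]^2, I[2,2]^3, I[2,5], I[4,4]^2. HN layers by μ_θ (5 steps, strictly decreasing):
  μ^(1)=37; μ^(2)=15; μ^(3)=34/3; μ^(4)=-7; μ^(5)=-51

((0, 0, 0, 0, 1); (0, 3, 0, 0, 0); (0, 1, 1, 1, 0); (0, 0, 0, 2, 0); (2, 0, 0, 0, 0))


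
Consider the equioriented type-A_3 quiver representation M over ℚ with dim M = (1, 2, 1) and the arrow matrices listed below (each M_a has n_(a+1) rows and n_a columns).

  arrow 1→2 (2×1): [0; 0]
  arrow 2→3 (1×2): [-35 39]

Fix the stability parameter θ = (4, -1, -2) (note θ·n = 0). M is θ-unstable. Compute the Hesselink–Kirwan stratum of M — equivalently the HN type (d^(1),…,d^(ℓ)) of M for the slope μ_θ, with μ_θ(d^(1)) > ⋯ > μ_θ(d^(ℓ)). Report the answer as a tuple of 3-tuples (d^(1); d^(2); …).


Barcode: M ≅ I[1,1], I[2,2], I[2,3]. HN layers by μ_θ (3 steps, strictly decreasing):
  μ^(1)=4; μ^(2)=-1; μ^(3)=-3/2

((1, 0, 0); (0, 1, 0); (0, 1, 1))


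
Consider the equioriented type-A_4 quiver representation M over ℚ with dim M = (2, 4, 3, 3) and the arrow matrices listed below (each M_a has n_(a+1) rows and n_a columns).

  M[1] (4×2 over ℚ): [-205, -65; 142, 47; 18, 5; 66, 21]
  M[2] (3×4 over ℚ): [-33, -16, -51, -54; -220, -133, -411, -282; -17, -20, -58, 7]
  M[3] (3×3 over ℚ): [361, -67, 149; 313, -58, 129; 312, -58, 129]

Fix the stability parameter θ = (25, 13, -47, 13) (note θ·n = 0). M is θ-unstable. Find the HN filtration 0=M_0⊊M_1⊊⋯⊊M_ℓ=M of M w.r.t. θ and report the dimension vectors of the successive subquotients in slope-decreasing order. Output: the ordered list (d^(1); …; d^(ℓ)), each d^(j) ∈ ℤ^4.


Interval decomposition of M: I[1,4]^2, I[2,2], I[2,4].
HN type (ℓ=3): μ^(1)=13; μ^(2)=-3; μ^(3)=-17

((0, 1, 0, 3); (2, 2, 2, 0); (0, 1, 1, 0))


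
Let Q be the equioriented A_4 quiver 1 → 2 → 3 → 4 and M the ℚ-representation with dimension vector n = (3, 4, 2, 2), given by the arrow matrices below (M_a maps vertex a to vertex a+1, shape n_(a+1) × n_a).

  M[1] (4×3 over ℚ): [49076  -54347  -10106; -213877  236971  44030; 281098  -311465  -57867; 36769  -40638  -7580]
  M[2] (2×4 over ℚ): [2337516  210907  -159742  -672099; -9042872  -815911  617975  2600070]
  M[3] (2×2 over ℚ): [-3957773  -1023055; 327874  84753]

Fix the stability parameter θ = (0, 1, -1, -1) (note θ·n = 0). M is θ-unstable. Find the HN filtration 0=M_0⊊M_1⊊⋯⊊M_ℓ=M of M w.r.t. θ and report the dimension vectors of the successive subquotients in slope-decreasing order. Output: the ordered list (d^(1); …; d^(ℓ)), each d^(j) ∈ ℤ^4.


Interval decomposition of M: I[1,2], I[1,4]^2, I[2,2].
HN type (ℓ=3): μ^(1)=1; μ^(2)=0; μ^(3)=-1/4

((0, 2, 0, 0); (1, 0, 0, 0); (2, 2, 2, 2))


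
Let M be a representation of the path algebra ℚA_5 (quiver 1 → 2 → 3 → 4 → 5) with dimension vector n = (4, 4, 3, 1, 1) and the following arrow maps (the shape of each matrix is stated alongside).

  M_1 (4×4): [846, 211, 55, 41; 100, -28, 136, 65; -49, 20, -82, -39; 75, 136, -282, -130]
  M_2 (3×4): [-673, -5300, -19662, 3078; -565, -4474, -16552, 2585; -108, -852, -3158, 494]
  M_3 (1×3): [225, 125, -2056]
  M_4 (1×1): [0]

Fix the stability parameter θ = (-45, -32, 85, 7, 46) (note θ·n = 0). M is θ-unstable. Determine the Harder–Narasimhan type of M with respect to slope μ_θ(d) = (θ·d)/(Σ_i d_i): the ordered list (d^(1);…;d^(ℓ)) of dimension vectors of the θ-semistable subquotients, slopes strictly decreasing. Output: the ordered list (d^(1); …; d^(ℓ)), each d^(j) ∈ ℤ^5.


Via rank(M_{q-1}∘⋯∘M_p): M ≅ I[1,1], I[1,3]^2, I[1,4], I[2,2], I[5,5].
μ_θ-semistable layers: μ^(1)=85; μ^(2)=46; μ^(3)=-32; μ^(4)=-45

((0, 0, 2, 0, 0); (0, 0, 1, 1, 1); (0, 4, 0, 0, 0); (4, 0, 0, 0, 0))


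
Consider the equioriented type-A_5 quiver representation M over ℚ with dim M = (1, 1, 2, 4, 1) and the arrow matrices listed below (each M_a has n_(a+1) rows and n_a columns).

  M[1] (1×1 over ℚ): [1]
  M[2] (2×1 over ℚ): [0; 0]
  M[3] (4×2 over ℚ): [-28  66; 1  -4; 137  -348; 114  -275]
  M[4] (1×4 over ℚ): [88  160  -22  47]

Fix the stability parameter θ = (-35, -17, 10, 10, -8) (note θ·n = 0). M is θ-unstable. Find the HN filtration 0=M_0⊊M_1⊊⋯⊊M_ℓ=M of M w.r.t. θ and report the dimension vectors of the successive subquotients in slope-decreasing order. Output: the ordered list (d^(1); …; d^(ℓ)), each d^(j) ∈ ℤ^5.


Barcode: M ≅ I[1,2], I[3,4], I[3,5], I[4,4]^2. HN layers by μ_θ (4 steps, strictly decreasing):
  μ^(1)=10; μ^(2)=4; μ^(3)=-17; μ^(4)=-35

((0, 0, 1, 3, 0); (0, 0, 1, 1, 1); (0, 1, 0, 0, 0); (1, 0, 0, 0, 0))


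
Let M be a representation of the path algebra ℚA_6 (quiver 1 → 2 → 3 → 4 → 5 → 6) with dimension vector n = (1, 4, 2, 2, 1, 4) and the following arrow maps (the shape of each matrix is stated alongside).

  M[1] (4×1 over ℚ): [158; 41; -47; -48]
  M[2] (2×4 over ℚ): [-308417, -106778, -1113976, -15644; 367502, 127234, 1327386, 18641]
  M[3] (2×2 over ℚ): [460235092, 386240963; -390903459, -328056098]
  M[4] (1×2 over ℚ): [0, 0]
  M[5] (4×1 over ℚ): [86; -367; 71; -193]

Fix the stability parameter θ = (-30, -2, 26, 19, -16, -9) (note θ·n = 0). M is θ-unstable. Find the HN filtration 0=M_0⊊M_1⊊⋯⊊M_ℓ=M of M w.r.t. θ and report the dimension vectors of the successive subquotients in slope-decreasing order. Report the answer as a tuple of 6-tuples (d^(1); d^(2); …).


Interval decomposition of M: I[1,2], I[2,2], I[2,4]^2, I[5,6], I[6,6]^3.
HN type (ℓ=5): μ^(1)=45/2; μ^(2)=-2; μ^(3)=-9; μ^(4)=-16; μ^(5)=-30

((0, 0, 2, 2, 0, 0); (0, 4, 0, 0, 0, 0); (0, 0, 0, 0, 0, 4); (0, 0, 0, 0, 1, 0); (1, 0, 0, 0, 0, 0))


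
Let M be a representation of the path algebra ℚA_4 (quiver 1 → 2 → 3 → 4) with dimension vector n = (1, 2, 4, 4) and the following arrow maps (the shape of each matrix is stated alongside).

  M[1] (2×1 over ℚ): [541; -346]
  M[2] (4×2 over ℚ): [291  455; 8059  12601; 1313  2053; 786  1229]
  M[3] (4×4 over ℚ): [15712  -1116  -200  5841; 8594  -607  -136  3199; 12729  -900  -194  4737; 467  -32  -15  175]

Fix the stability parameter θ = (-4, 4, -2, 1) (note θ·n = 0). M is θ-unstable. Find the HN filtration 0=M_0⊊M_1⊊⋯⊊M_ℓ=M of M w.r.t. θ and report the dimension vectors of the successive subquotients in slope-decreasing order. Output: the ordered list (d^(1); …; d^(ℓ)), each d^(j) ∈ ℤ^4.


Interval decomposition of M: I[1,4], I[2,4], I[3,4]^2.
HN type (ℓ=3): μ^(1)=1; μ^(2)=-2; μ^(3)=-4

((0, 2, 2, 4); (0, 0, 2, 0); (1, 0, 0, 0))


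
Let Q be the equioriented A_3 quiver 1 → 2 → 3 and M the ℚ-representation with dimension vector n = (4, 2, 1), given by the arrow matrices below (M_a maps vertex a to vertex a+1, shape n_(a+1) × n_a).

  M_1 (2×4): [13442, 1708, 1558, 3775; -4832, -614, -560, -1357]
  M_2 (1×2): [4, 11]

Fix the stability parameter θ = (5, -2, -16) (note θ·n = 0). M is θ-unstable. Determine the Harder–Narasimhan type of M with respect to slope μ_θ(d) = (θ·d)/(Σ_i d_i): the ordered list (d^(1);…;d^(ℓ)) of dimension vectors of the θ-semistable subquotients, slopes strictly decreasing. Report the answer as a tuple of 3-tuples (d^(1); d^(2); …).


Barcode: M ≅ I[1,1]^2, I[1,2], I[1,3]. HN layers by μ_θ (3 steps, strictly decreasing):
  μ^(1)=5; μ^(2)=3/2; μ^(3)=-13/3

((2, 0, 0); (1, 1, 0); (1, 1, 1))


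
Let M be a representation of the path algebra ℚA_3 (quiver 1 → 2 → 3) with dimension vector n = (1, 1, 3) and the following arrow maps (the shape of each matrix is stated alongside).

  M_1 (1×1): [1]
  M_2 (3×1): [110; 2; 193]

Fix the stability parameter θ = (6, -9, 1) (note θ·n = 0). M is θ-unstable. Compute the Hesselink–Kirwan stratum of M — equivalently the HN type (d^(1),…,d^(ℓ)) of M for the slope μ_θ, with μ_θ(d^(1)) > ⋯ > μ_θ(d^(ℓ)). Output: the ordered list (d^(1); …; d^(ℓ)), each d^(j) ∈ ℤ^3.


Interval decomposition of M: I[1,3], I[3,3]^2.
HN type (ℓ=2): μ^(1)=1; μ^(2)=-3/2

((0, 0, 3); (1, 1, 0))


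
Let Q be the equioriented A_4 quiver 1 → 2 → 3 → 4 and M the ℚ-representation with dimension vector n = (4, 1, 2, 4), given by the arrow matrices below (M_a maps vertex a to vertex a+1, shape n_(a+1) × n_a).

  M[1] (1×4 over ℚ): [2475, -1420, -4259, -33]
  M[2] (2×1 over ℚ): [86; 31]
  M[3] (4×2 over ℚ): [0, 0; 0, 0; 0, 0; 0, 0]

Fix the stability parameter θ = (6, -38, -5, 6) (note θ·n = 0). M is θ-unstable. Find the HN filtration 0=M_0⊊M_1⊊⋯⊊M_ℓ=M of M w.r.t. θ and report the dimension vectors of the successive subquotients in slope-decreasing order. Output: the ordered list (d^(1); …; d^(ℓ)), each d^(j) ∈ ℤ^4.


Interval decomposition of M: I[1,1]^3, I[1,3], I[3,3], I[4,4]^4.
HN type (ℓ=3): μ^(1)=6; μ^(2)=-5; μ^(3)=-16

((3, 0, 0, 4); (0, 0, 2, 0); (1, 1, 0, 0))


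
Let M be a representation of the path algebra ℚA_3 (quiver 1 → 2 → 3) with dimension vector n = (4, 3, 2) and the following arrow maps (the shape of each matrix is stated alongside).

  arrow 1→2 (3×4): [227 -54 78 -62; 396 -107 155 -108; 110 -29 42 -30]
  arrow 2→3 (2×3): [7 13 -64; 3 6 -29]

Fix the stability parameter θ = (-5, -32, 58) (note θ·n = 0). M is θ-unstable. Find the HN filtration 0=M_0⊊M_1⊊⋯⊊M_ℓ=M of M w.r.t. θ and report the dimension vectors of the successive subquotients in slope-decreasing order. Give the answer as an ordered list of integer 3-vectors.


Via rank(M_{q-1}∘⋯∘M_p): M ≅ I[1,1], I[1,2], I[1,3]^2.
μ_θ-semistable layers: μ^(1)=58; μ^(2)=-5; μ^(3)=-37/2

((0, 0, 2); (1, 0, 0); (3, 3, 0))


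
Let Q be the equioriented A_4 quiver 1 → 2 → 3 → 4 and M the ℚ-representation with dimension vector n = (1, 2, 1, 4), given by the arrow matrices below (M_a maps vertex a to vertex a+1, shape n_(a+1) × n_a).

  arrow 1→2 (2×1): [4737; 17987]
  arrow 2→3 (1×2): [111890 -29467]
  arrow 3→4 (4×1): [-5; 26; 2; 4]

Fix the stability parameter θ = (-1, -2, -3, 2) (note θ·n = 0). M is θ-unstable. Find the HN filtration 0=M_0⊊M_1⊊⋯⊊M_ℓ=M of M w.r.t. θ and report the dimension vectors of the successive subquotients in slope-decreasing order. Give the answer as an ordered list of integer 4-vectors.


Via rank(M_{q-1}∘⋯∘M_p): M ≅ I[1,4], I[2,2], I[4,4]^3.
μ_θ-semistable layers: μ^(1)=2; μ^(2)=-2

((0, 0, 0, 4); (1, 2, 1, 0))


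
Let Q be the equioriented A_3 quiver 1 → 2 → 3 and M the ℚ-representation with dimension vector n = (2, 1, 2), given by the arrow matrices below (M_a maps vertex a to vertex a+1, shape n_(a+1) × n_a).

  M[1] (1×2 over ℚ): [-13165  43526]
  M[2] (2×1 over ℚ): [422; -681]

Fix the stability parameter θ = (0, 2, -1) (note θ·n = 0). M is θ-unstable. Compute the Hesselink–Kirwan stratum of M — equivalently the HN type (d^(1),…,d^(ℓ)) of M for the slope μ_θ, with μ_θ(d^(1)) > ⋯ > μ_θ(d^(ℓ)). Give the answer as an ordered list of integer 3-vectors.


Interval decomposition of M: I[1,1], I[1,3], I[3,3].
HN type (ℓ=3): μ^(1)=1/2; μ^(2)=0; μ^(3)=-1

((0, 1, 1); (2, 0, 0); (0, 0, 1))


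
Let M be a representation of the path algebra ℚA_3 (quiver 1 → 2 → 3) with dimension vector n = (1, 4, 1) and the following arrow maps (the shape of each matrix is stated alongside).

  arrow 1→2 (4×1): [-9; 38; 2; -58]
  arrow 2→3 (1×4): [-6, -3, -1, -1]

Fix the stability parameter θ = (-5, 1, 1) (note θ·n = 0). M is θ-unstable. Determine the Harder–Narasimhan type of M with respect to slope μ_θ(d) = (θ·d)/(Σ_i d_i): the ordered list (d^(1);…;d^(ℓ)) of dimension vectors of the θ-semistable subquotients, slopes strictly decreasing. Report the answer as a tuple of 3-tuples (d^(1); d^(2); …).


Barcode: M ≅ I[1,3], I[2,2]^3. HN layers by μ_θ (2 steps, strictly decreasing):
  μ^(1)=1; μ^(2)=-5

((0, 4, 1); (1, 0, 0))


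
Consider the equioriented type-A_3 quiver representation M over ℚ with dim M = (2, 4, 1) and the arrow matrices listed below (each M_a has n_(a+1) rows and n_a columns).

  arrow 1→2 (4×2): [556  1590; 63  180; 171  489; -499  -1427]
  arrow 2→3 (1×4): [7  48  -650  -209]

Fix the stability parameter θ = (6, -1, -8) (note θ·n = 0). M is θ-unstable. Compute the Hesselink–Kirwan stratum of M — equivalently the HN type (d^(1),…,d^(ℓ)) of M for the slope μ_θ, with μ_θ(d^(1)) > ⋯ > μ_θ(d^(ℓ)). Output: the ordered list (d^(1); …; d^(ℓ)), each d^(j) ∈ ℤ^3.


Interval decomposition of M: I[1,2], I[1,3], I[2,2]^2.
HN type (ℓ=2): μ^(1)=5/2; μ^(2)=-1

((1, 1, 0); (1, 3, 1))


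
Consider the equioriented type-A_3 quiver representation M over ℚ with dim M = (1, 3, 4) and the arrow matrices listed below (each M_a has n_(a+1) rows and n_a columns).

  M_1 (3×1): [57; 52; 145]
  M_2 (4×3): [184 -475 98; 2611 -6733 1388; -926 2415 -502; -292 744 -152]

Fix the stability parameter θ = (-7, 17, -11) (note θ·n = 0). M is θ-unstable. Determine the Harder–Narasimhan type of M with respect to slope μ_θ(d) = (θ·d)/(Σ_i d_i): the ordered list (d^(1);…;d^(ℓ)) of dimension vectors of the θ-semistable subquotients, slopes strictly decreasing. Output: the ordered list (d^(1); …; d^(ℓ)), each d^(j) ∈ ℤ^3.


Interval decomposition of M: I[1,3], I[2,2], I[2,3], I[3,3]^2.
HN type (ℓ=4): μ^(1)=17; μ^(2)=3; μ^(3)=-7; μ^(4)=-11

((0, 1, 0); (0, 2, 2); (1, 0, 0); (0, 0, 2))


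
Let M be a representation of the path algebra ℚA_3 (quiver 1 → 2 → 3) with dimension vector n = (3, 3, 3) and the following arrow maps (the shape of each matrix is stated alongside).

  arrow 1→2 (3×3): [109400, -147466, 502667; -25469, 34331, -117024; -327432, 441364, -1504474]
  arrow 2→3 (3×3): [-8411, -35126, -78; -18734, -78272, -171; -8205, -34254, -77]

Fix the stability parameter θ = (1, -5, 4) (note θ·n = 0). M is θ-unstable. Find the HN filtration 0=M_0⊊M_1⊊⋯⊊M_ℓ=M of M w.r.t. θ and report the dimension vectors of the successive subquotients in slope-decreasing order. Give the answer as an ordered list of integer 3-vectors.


Barcode: M ≅ I[1,1], I[1,2], I[1,3], I[2,3], I[3,3]. HN layers by μ_θ (4 steps, strictly decreasing):
  μ^(1)=4; μ^(2)=1; μ^(3)=-2; μ^(4)=-5

((0, 0, 3); (1, 0, 0); (2, 2, 0); (0, 1, 0))


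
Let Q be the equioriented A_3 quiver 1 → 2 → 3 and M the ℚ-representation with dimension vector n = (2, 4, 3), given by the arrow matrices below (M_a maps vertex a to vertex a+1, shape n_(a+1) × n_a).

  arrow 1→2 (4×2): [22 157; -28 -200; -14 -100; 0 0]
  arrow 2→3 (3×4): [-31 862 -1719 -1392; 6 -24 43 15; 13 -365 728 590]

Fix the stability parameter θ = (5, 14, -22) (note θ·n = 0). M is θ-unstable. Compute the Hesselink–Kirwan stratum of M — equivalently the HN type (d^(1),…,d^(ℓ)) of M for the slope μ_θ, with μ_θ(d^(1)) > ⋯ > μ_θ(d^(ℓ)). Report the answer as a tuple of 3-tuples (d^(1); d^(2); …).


Via rank(M_{q-1}∘⋯∘M_p): M ≅ I[1,3]^2, I[2,2], I[2,3].
μ_θ-semistable layers: μ^(1)=14; μ^(2)=-1; μ^(3)=-4

((0, 1, 0); (2, 2, 2); (0, 1, 1))
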